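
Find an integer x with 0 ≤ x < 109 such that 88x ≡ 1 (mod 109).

83

gcd(109, 88):
  109 = 1*88 + 21
  88 = 4*21 + 4
  21 = 5*4 + 1
  4 = 4*1
so gcd(109, 88) = 1.
Back-substitute for Bézout coefficients:
  1 = 21 - 5*4
  ... = 88*(-26) + 109*(21)
So 88*-26 ≡ 1 (mod 109), and -26 mod 109 = 83.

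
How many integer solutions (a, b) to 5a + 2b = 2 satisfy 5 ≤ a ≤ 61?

28

gcd(5, 2) = 1  (5 = 2·2 + 1, 2 = 2·1).
Back-substituting, 5·(1) + 2·(-2) = 1.
Scale by 2: particular solution (2, -4); reduce a mod 2: (0, 1).
General solution: a = 0 + 2t, b = 1 - 5t for integer t.
5 ≤ 0 + 2t ≤ 61 gives t ∈ [3, 30], which is 28 values.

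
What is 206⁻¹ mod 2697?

gcd(2697, 206) = 1.
By Bézout, 206×(851) + 2697×(-65) = 1.
So 206×851 ≡ 1 (mod 2697), and 851 mod 2697 = 851.

851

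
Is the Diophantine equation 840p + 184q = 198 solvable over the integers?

no

gcd(840, 184) = 8.
8 does not divide 198 (remainder 6), so no integer solutions.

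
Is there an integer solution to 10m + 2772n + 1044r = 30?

yes

gcd(2772, 10):
  2772 = 277·10 + 2
  10 = 5·2
so gcd(2772, 10) = 2.
gcd(2, 1044) = 2.
2 divides 30, so integer solutions exist.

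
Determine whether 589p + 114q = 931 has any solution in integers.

gcd(589, 114) = 19.
19 divides 931, so integer solutions exist.

yes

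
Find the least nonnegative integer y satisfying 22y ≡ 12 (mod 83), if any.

76

gcd(83, 22):
  83 = 3*22 + 17
  22 = 1*17 + 5
  17 = 3*5 + 2
  5 = 2*2 + 1
  2 = 2*1
so gcd(83, 22) = 1.
1 divides 12, so solutions exist.
Back-substitute for Bézout coefficients:
  1 = 5 - 2*2
  ... = 22*(34) + 83*(-9)
So 22*(34) ≡ 1 (mod 83); multiply by 12: y ≡ 408 (mod 83).
Smallest nonnegative: y = 408 mod 83 = 76.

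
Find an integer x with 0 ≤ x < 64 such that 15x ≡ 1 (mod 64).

47

gcd(64, 15) = 1.
By Bézout, 15*(-17) + 64*(4) = 1.
So 15*-17 ≡ 1 (mod 64), and -17 mod 64 = 47.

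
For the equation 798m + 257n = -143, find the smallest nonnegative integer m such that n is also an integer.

gcd(798, 257):
  798 = 3×257 + 27
  257 = 9×27 + 14
  27 = 1×14 + 13
  14 = 1×13 + 1
  13 = 13×1
so gcd(798, 257) = 1.
1 divides -143, so solutions exist.
Back-substitute for Bézout coefficients:
  1 = 14 - 1×13
  ... = 798×(-19) + 257×(59)
Scale by -143/1 = -143: (m₀, n₀) = (2717, -8437).
General solution: m = 2717 + 257t, n = -8437 - 798t for integer t.
m ≥ 0: smallest is 2717 mod 257 = 147 (at t = -10), with n = -457.

147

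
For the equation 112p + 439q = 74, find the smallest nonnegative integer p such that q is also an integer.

gcd(439, 112):
  439 = 3*112 + 103
  112 = 1*103 + 9
  103 = 11*9 + 4
  9 = 2*4 + 1
  4 = 4*1
so gcd(439, 112) = 1.
1 divides 74, so solutions exist.
Back-substitute for Bézout coefficients:
  1 = 9 - 2*4
  ... = 112*(98) + 439*(-25)
Scale by 74/1 = 74: (p₀, q₀) = (7252, -1850).
General solution: p = 7252 + 439t, q = -1850 - 112t for integer t.
p ≥ 0: smallest is 7252 mod 439 = 228 (at t = -16), with q = -58.

228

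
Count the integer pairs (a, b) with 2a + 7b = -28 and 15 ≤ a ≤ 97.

11

gcd(7, 2) = 1  (7 = 3·2 + 1, 2 = 2·1).
Back-substituting, 2·(-3) + 7·(1) = 1.
Scale by -28: particular solution (84, -28); reduce a mod 7: (0, -4).
General solution: a = 0 + 7t, b = -4 - 2t for integer t.
15 ≤ 0 + 7t ≤ 97 gives t ∈ [3, 13], which is 11 values.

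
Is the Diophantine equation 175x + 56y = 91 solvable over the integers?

yes

gcd(175, 56) = 7.
7 divides 91, so integer solutions exist.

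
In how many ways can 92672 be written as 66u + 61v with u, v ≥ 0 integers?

gcd(66, 61):
  66 = 1×61 + 5
  61 = 12×5 + 1
  5 = 5×1
so gcd(66, 61) = 1.
Back-substitute for Bézout coefficients:
  1 = 61 - 12×5
  ... = 66×(-12) + 61×(13)
Scale by 92672: one solution is (-1112064, 1204736). Reduce u mod 61: (27, 1490).
General: u = 27 + 61t, v = 1490 - 66t.
u ≥ 0 ⇒ t ≥ 0; v ≥ 0 ⇒ t ≤ 22. So t ∈ [0, 22]: 23 solutions.

23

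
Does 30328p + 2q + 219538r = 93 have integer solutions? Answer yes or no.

no

gcd(30328, 2) = 2  (30328 = 15164×2).
gcd(2, 219538) = 2.
2 does not divide 93 (remainder 1), so no integer solutions.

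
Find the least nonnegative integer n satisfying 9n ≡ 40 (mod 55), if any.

35

gcd(55, 9) = 1  (55 = 6*9 + 1, 9 = 9*1).
1 divides 40, so solutions exist.
Back-substituting, 9*(-6) + 55*(1) = 1.
So 9*(-6) ≡ 1 (mod 55); multiply by 40: n ≡ -240 (mod 55).
Smallest nonnegative: n = -240 mod 55 = 35.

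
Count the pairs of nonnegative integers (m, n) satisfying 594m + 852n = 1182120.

14

gcd(852, 594) = 6.
By Bézout, 594*(33) + 852*(-23) = 6.
One solution: (48, 1354).
General: m = 48 + 142t, n = 1354 - 99t.
m ≥ 0 ⇒ t ≥ 0; n ≥ 0 ⇒ t ≤ 13. So t ∈ [0, 13]: 14 solutions.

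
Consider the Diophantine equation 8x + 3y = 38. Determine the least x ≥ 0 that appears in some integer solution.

1

gcd(8, 3):
  8 = 2*3 + 2
  3 = 1*2 + 1
  2 = 2*1
so gcd(8, 3) = 1.
1 divides 38, so solutions exist.
Back-substitute for Bézout coefficients:
  1 = 3 - 1*2
  ... = 8*(-1) + 3*(3)
Scale by 38/1 = 38: (x₀, y₀) = (-38, 114).
General solution: x = -38 + 3t, y = 114 - 8t for integer t.
x ≥ 0: smallest is -38 mod 3 = 1 (at t = 13), with y = 10.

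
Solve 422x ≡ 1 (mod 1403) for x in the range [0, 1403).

256

gcd(1403, 422) = 1.
By Bézout, 422×(256) + 1403×(-77) = 1.
So 422×256 ≡ 1 (mod 1403), and 256 mod 1403 = 256.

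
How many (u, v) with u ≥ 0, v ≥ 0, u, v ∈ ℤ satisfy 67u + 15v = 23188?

gcd(67, 15) = 1.
By Bézout, 67·(-2) + 15·(9) = 1.
One solution: (4, 1528).
General: u = 4 + 15t, v = 1528 - 67t.
u ≥ 0 ⇒ t ≥ 0; v ≥ 0 ⇒ t ≤ 22. So t ∈ [0, 22]: 23 solutions.

23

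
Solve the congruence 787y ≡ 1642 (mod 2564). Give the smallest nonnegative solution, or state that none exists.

582

gcd(2564, 787) = 1.
1 divides 1642, so solutions exist.
By Bézout, 787·(-821) + 2564·(252) = 1.
So 787·(-821) ≡ 1 (mod 2564); multiply by 1642: y ≡ -1348082 (mod 2564).
Smallest nonnegative: y = -1348082 mod 2564 = 582.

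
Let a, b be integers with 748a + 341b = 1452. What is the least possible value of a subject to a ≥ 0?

22

gcd(748, 341) = 11.
11 divides 1452, so solutions exist.
By Bézout, 748*(-5) + 341*(11) = 11.
Scale by 1452/11 = 132: (a₀, b₀) = (-660, 1452).
General solution: a = -660 + 31t, b = 1452 - 68t for integer t.
a ≥ 0: smallest is -660 mod 31 = 22 (at t = 22), with b = -44.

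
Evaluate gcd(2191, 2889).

1

gcd(2889, 2191) = 1  (2889 = 1×2191 + 698, 2191 = 3×698 + 97, 698 = 7×97 + 19, 97 = 5×19 + 2, 19 = 9×2 + 1, 2 = 2×1).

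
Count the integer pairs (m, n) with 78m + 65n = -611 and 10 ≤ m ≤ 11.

gcd(78, 65):
  78 = 1*65 + 13
  65 = 5*13
so gcd(78, 65) = 13.
Back-substitute for Bézout coefficients:
  13 = 78 - 1*65
  ... = 78*(1) + 65*(-1)
Scale by -47: particular solution (-47, 47); reduce m mod 5: (3, -13).
General solution: m = 3 + 5t, n = -13 - 6t for integer t.
10 ≤ 3 + 5t ≤ 11 gives t ∈ [2, 1], which is 0 values.

0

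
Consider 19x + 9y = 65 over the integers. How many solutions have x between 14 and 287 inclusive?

30

gcd(19, 9):
  19 = 2×9 + 1
  9 = 9×1
so gcd(19, 9) = 1.
Back-substitute for Bézout coefficients:
  1 = 19 - 2×9
  ... = 19×(1) + 9×(-2)
Scale by 65: particular solution (65, -130); reduce x mod 9: (2, 3).
General solution: x = 2 + 9t, y = 3 - 19t for integer t.
14 ≤ 2 + 9t ≤ 287 gives t ∈ [2, 31], which is 30 values.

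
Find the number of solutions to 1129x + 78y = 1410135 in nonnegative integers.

gcd(1129, 78) = 1.
By Bézout, 1129×(19) + 78×(-275) = 1.
One solution: (33, 17601).
General: x = 33 + 78t, y = 17601 - 1129t.
x ≥ 0 ⇒ t ≥ 0; y ≥ 0 ⇒ t ≤ 15. So t ∈ [0, 15]: 16 solutions.

16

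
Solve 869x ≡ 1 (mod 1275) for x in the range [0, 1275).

gcd(1275, 869) = 1  (1275 = 1×869 + 406, 869 = 2×406 + 57, 406 = 7×57 + 7, 57 = 8×7 + 1, 7 = 7×1).
Back-substituting, 869×(179) + 1275×(-122) = 1.
So 869×179 ≡ 1 (mod 1275), and 179 mod 1275 = 179.

179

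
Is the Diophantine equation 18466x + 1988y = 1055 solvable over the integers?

no

gcd(18466, 1988) = 14.
14 does not divide 1055 (remainder 5), so no integer solutions.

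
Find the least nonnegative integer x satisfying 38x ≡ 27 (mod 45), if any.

gcd(45, 38):
  45 = 1×38 + 7
  38 = 5×7 + 3
  7 = 2×3 + 1
  3 = 3×1
so gcd(45, 38) = 1.
1 divides 27, so solutions exist.
Back-substitute for Bézout coefficients:
  1 = 7 - 2×3
  ... = 38×(-13) + 45×(11)
So 38×(-13) ≡ 1 (mod 45); multiply by 27: x ≡ -351 (mod 45).
Smallest nonnegative: x = -351 mod 45 = 9.

9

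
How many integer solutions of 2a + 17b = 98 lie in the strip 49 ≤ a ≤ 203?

10

gcd(17, 2) = 1.
By Bézout, 2·(-8) + 17·(1) = 1.
Particular solution: (15, 4).
General solution: a = 15 + 17t, b = 4 - 2t for integer t.
49 ≤ 15 + 17t ≤ 203 gives t ∈ [2, 11], which is 10 values.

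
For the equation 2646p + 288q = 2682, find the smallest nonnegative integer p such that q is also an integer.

gcd(2646, 288):
  2646 = 9·288 + 54
  288 = 5·54 + 18
  54 = 3·18
so gcd(2646, 288) = 18.
18 divides 2682, so solutions exist.
Back-substitute for Bézout coefficients:
  18 = 288 - 5·54
  ... = 2646·(-5) + 288·(46)
Scale by 2682/18 = 149: (p₀, q₀) = (-745, 6854).
General solution: p = -745 + 16t, q = 6854 - 147t for integer t.
p ≥ 0: smallest is -745 mod 16 = 7 (at t = 47), with q = -55.

7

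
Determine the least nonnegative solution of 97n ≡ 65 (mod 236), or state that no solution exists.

gcd(236, 97):
  236 = 2*97 + 42
  97 = 2*42 + 13
  42 = 3*13 + 3
  13 = 4*3 + 1
  3 = 3*1
so gcd(236, 97) = 1.
1 divides 65, so solutions exist.
Back-substitute for Bézout coefficients:
  1 = 13 - 4*3
  ... = 97*(73) + 236*(-30)
So 97*(73) ≡ 1 (mod 236); multiply by 65: n ≡ 4745 (mod 236).
Smallest nonnegative: n = 4745 mod 236 = 25.

25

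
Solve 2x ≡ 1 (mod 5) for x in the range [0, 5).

3

gcd(5, 2):
  5 = 2*2 + 1
  2 = 2*1
so gcd(5, 2) = 1.
Back-substitute for Bézout coefficients:
  1 = 5 - 2*2
  ... = 2*(-2) + 5*(1)
So 2*-2 ≡ 1 (mod 5), and -2 mod 5 = 3.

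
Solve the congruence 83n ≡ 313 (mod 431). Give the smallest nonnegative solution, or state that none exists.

414

gcd(431, 83) = 1  (431 = 5*83 + 16, 83 = 5*16 + 3, 16 = 5*3 + 1, 3 = 3*1).
1 divides 313, so solutions exist.
Back-substituting, 83*(-135) + 431*(26) = 1.
So 83*(-135) ≡ 1 (mod 431); multiply by 313: n ≡ -42255 (mod 431).
Smallest nonnegative: n = -42255 mod 431 = 414.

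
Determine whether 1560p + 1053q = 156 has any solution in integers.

gcd(1560, 1053):
  1560 = 1*1053 + 507
  1053 = 2*507 + 39
  507 = 13*39
so gcd(1560, 1053) = 39.
39 divides 156, so integer solutions exist.

yes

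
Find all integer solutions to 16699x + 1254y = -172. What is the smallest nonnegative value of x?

gcd(16699, 1254):
  16699 = 13×1254 + 397
  1254 = 3×397 + 63
  397 = 6×63 + 19
  63 = 3×19 + 6
  19 = 3×6 + 1
  6 = 6×1
so gcd(16699, 1254) = 1.
1 divides -172, so solutions exist.
Back-substitute for Bézout coefficients:
  1 = 19 - 3×6
  ... = 16699×(199) + 1254×(-2650)
Scale by -172/1 = -172: (x₀, y₀) = (-34228, 455800).
General solution: x = -34228 + 1254t, y = 455800 - 16699t for integer t.
x ≥ 0: smallest is -34228 mod 1254 = 884 (at t = 28), with y = -11772.

884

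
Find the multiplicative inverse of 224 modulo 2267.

1427

gcd(2267, 224) = 1  (2267 = 10·224 + 27, 224 = 8·27 + 8, 27 = 3·8 + 3, 8 = 2·3 + 2, 3 = 1·2 + 1, 2 = 2·1).
Back-substituting, 224·(-840) + 2267·(83) = 1.
So 224·-840 ≡ 1 (mod 2267), and -840 mod 2267 = 1427.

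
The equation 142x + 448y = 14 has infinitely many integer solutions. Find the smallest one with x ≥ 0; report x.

161

gcd(448, 142) = 2.
2 divides 14, so solutions exist.
By Bézout, 142*(-41) + 448*(13) = 2.
Scale by 14/2 = 7: (x₀, y₀) = (-287, 91).
General solution: x = -287 + 224t, y = 91 - 71t for integer t.
x ≥ 0: smallest is -287 mod 224 = 161 (at t = 2), with y = -51.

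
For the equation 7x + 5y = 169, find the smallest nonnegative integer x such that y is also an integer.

2

gcd(7, 5) = 1  (7 = 1·5 + 2, 5 = 2·2 + 1, 2 = 2·1).
1 divides 169, so solutions exist.
Back-substituting, 7·(-2) + 5·(3) = 1.
Scale by 169/1 = 169: (x₀, y₀) = (-338, 507).
General solution: x = -338 + 5t, y = 507 - 7t for integer t.
x ≥ 0: smallest is -338 mod 5 = 2 (at t = 68), with y = 31.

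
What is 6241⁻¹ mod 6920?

6441

gcd(6920, 6241) = 1.
By Bézout, 6241·(-479) + 6920·(432) = 1.
So 6241·-479 ≡ 1 (mod 6920), and -479 mod 6920 = 6441.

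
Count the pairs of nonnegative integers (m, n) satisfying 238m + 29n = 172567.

25

gcd(238, 29) = 1  (238 = 8×29 + 6, 29 = 4×6 + 5, 6 = 1×5 + 1, 5 = 5×1).
Back-substituting, 238×(5) + 29×(-41) = 1.
Scale by 172567: one solution is (862835, -7075247). Reduce m mod 29: (27, 5729).
General: m = 27 + 29t, n = 5729 - 238t.
m ≥ 0 ⇒ t ≥ 0; n ≥ 0 ⇒ t ≤ 24. So t ∈ [0, 24]: 25 solutions.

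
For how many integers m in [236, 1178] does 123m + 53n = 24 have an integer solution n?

17

gcd(123, 53):
  123 = 2*53 + 17
  53 = 3*17 + 2
  17 = 8*2 + 1
  2 = 2*1
so gcd(123, 53) = 1.
Back-substitute for Bézout coefficients:
  1 = 17 - 8*2
  ... = 123*(25) + 53*(-58)
Scale by 24: particular solution (600, -1392); reduce m mod 53: (17, -39).
General solution: m = 17 + 53t, n = -39 - 123t for integer t.
236 ≤ 17 + 53t ≤ 1178 gives t ∈ [5, 21], which is 17 values.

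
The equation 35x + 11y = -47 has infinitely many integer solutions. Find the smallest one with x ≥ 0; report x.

gcd(35, 11) = 1  (35 = 3·11 + 2, 11 = 5·2 + 1, 2 = 2·1).
1 divides -47, so solutions exist.
Back-substituting, 35·(-5) + 11·(16) = 1.
Scale by -47/1 = -47: (x₀, y₀) = (235, -752).
General solution: x = 235 + 11t, y = -752 - 35t for integer t.
x ≥ 0: smallest is 235 mod 11 = 4 (at t = -21), with y = -17.

4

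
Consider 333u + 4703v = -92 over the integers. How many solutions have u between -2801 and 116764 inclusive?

gcd(4703, 333) = 1  (4703 = 14×333 + 41, 333 = 8×41 + 5, 41 = 8×5 + 1, 5 = 5×1).
Back-substituting, 333×(-918) + 4703×(65) = 1.
Scale by -92: particular solution (84456, -5980); reduce u mod 4703: (4505, -319).
General solution: u = 4505 + 4703t, v = -319 - 333t for integer t.
-2801 ≤ 4505 + 4703t ≤ 116764 gives t ∈ [-1, 23], which is 25 values.

25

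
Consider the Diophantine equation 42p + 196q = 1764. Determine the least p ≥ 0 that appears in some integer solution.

0

gcd(196, 42):
  196 = 4*42 + 28
  42 = 1*28 + 14
  28 = 2*14
so gcd(196, 42) = 14.
14 divides 1764, so solutions exist.
Back-substitute for Bézout coefficients:
  14 = 42 - 1*28
  ... = 42*(5) + 196*(-1)
Scale by 1764/14 = 126: (p₀, q₀) = (630, -126).
General solution: p = 630 + 14t, q = -126 - 3t for integer t.
p ≥ 0: smallest is 630 mod 14 = 0 (at t = -45), with q = 9.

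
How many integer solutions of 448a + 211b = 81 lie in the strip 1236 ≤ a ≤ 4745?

17

gcd(448, 211) = 1  (448 = 2*211 + 26, 211 = 8*26 + 3, 26 = 8*3 + 2, 3 = 1*2 + 1, 2 = 2*1).
Back-substituting, 448*(-73) + 211*(155) = 1.
Scale by 81: particular solution (-5913, 12555); reduce a mod 211: (206, -437).
General solution: a = 206 + 211t, b = -437 - 448t for integer t.
1236 ≤ 206 + 211t ≤ 4745 gives t ∈ [5, 21], which is 17 values.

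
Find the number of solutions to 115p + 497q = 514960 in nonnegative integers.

9

gcd(497, 115):
  497 = 4×115 + 37
  115 = 3×37 + 4
  37 = 9×4 + 1
  4 = 4×1
so gcd(497, 115) = 1.
Back-substitute for Bézout coefficients:
  1 = 37 - 9×4
  ... = 115×(-121) + 497×(28)
Scale by 514960: one solution is (-62310160, 14418880). Reduce p mod 497: (221, 985).
General: p = 221 + 497t, q = 985 - 115t.
p ≥ 0 ⇒ t ≥ 0; q ≥ 0 ⇒ t ≤ 8. So t ∈ [0, 8]: 9 solutions.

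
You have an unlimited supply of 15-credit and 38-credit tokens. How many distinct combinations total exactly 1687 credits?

Need nonnegative integers with 15j + 38k = 1687.
gcd(15, 38) = 1, and 15·(-5) + 38·(2) = 1.
So (j₀, k₀) = (-8435, 3374); general j = -8435 + 38t, k = 3374 - 15t.
j ≥ 0 ⇒ t ≥ 222; k ≥ 0 ⇒ t ≤ 224. That's 3 values of t.

3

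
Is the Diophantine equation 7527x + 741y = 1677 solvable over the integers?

gcd(7527, 741) = 39.
39 divides 1677, so integer solutions exist.

yes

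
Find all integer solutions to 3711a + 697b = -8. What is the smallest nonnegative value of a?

148

gcd(3711, 697):
  3711 = 5*697 + 226
  697 = 3*226 + 19
  226 = 11*19 + 17
  19 = 1*17 + 2
  17 = 8*2 + 1
  2 = 2*1
so gcd(3711, 697) = 1.
1 divides -8, so solutions exist.
Back-substitute for Bézout coefficients:
  1 = 17 - 8*2
  ... = 3711*(330) + 697*(-1757)
Scale by -8/1 = -8: (a₀, b₀) = (-2640, 14056).
General solution: a = -2640 + 697t, b = 14056 - 3711t for integer t.
a ≥ 0: smallest is -2640 mod 697 = 148 (at t = 4), with b = -788.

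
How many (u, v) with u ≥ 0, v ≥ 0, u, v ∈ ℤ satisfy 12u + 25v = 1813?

6

gcd(25, 12) = 1.
By Bézout, 12*(-2) + 25*(1) = 1.
One solution: (24, 61).
General: u = 24 + 25t, v = 61 - 12t.
u ≥ 0 ⇒ t ≥ 0; v ≥ 0 ⇒ t ≤ 5. So t ∈ [0, 5]: 6 solutions.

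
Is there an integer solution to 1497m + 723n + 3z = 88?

gcd(1497, 723) = 3  (1497 = 2×723 + 51, 723 = 14×51 + 9, 51 = 5×9 + 6, 9 = 1×6 + 3, 6 = 2×3).
gcd(3, 3) = 3.
3 does not divide 88 (remainder 1), so no integer solutions.

no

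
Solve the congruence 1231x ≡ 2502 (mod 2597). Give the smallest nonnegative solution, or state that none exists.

1348

gcd(2597, 1231):
  2597 = 2×1231 + 135
  1231 = 9×135 + 16
  135 = 8×16 + 7
  16 = 2×7 + 2
  7 = 3×2 + 1
  2 = 2×1
so gcd(2597, 1231) = 1.
1 divides 2502, so solutions exist.
Back-substitute for Bézout coefficients:
  1 = 7 - 3×2
  ... = 1231×(-1135) + 2597×(538)
So 1231×(-1135) ≡ 1 (mod 2597); multiply by 2502: x ≡ -2839770 (mod 2597).
Smallest nonnegative: x = -2839770 mod 2597 = 1348.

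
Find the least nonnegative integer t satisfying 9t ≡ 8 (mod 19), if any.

3

gcd(19, 9) = 1  (19 = 2*9 + 1, 9 = 9*1).
1 divides 8, so solutions exist.
Back-substituting, 9*(-2) + 19*(1) = 1.
So 9*(-2) ≡ 1 (mod 19); multiply by 8: t ≡ -16 (mod 19).
Smallest nonnegative: t = -16 mod 19 = 3.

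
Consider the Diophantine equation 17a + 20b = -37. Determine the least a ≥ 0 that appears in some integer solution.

gcd(20, 17):
  20 = 1×17 + 3
  17 = 5×3 + 2
  3 = 1×2 + 1
  2 = 2×1
so gcd(20, 17) = 1.
1 divides -37, so solutions exist.
Back-substitute for Bézout coefficients:
  1 = 3 - 1×2
  ... = 17×(-7) + 20×(6)
Scale by -37/1 = -37: (a₀, b₀) = (259, -222).
General solution: a = 259 + 20t, b = -222 - 17t for integer t.
a ≥ 0: smallest is 259 mod 20 = 19 (at t = -12), with b = -18.

19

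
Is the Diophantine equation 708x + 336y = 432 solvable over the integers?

gcd(708, 336):
  708 = 2×336 + 36
  336 = 9×36 + 12
  36 = 3×12
so gcd(708, 336) = 12.
12 divides 432, so integer solutions exist.

yes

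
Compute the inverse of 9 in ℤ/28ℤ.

gcd(28, 9) = 1  (28 = 3*9 + 1, 9 = 9*1).
Back-substituting, 9*(-3) + 28*(1) = 1.
So 9*-3 ≡ 1 (mod 28), and -3 mod 28 = 25.

25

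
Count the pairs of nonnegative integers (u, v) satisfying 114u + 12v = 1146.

gcd(114, 12):
  114 = 9*12 + 6
  12 = 2*6
so gcd(114, 12) = 6.
Back-substitute for Bézout coefficients:
  6 = 114 - 9*12
  ... = 114*(1) + 12*(-9)
Scale by 191: one solution is (191, -1719). Reduce u mod 2: (1, 86).
General: u = 1 + 2t, v = 86 - 19t.
u ≥ 0 ⇒ t ≥ 0; v ≥ 0 ⇒ t ≤ 4. So t ∈ [0, 4]: 5 solutions.

5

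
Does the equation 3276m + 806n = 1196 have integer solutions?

yes

gcd(3276, 806) = 26  (3276 = 4×806 + 52, 806 = 15×52 + 26, 52 = 2×26).
26 divides 1196, so integer solutions exist.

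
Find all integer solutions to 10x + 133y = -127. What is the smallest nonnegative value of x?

gcd(133, 10) = 1  (133 = 13*10 + 3, 10 = 3*3 + 1, 3 = 3*1).
1 divides -127, so solutions exist.
Back-substituting, 10*(40) + 133*(-3) = 1.
Scale by -127/1 = -127: (x₀, y₀) = (-5080, 381).
General solution: x = -5080 + 133t, y = 381 - 10t for integer t.
x ≥ 0: smallest is -5080 mod 133 = 107 (at t = 39), with y = -9.

107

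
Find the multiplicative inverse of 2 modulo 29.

15

gcd(29, 2):
  29 = 14×2 + 1
  2 = 2×1
so gcd(29, 2) = 1.
Back-substitute for Bézout coefficients:
  1 = 29 - 14×2
  ... = 2×(-14) + 29×(1)
So 2×-14 ≡ 1 (mod 29), and -14 mod 29 = 15.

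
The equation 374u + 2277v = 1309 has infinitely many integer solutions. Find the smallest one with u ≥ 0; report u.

107

gcd(2277, 374) = 11.
11 divides 1309, so solutions exist.
By Bézout, 374·(67) + 2277·(-11) = 11.
Scale by 1309/11 = 119: (u₀, v₀) = (7973, -1309).
General solution: u = 7973 + 207t, v = -1309 - 34t for integer t.
u ≥ 0: smallest is 7973 mod 207 = 107 (at t = -38), with v = -17.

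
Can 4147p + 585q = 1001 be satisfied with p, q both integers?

gcd(4147, 585) = 13.
13 divides 1001, so integer solutions exist.

yes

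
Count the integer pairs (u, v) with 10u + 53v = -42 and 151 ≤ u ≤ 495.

gcd(53, 10):
  53 = 5*10 + 3
  10 = 3*3 + 1
  3 = 3*1
so gcd(53, 10) = 1.
Back-substitute for Bézout coefficients:
  1 = 10 - 3*3
  ... = 10*(16) + 53*(-3)
Scale by -42: particular solution (-672, 126); reduce u mod 53: (17, -4).
General solution: u = 17 + 53t, v = -4 - 10t for integer t.
151 ≤ 17 + 53t ≤ 495 gives t ∈ [3, 9], which is 7 values.

7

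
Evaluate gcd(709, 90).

gcd(709, 90):
  709 = 7·90 + 79
  90 = 1·79 + 11
  79 = 7·11 + 2
  11 = 5·2 + 1
  2 = 2·1
so gcd(709, 90) = 1.

1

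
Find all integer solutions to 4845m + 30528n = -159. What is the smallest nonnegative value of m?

gcd(30528, 4845) = 3  (30528 = 6·4845 + 1458, 4845 = 3·1458 + 471, 1458 = 3·471 + 45, 471 = 10·45 + 21, 45 = 2·21 + 3, 21 = 7·3).
3 divides -159, so solutions exist.
Back-substituting, 4845·(-1361) + 30528·(216) = 3.
Scale by -159/3 = -53: (m₀, n₀) = (72133, -11448).
General solution: m = 72133 + 10176t, n = -11448 - 1615t for integer t.
m ≥ 0: smallest is 72133 mod 10176 = 901 (at t = -7), with n = -143.

901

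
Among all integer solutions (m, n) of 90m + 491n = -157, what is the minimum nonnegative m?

91

gcd(491, 90) = 1  (491 = 5*90 + 41, 90 = 2*41 + 8, 41 = 5*8 + 1, 8 = 8*1).
1 divides -157, so solutions exist.
Back-substituting, 90*(-60) + 491*(11) = 1.
Scale by -157/1 = -157: (m₀, n₀) = (9420, -1727).
General solution: m = 9420 + 491t, n = -1727 - 90t for integer t.
m ≥ 0: smallest is 9420 mod 491 = 91 (at t = -19), with n = -17.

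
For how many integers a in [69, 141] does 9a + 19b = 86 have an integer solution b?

gcd(19, 9) = 1  (19 = 2·9 + 1, 9 = 9·1).
Back-substituting, 9·(-2) + 19·(1) = 1.
Scale by 86: particular solution (-172, 86); reduce a mod 19: (18, -4).
General solution: a = 18 + 19t, b = -4 - 9t for integer t.
69 ≤ 18 + 19t ≤ 141 gives t ∈ [3, 6], which is 4 values.

4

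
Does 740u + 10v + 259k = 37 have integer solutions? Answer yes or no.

yes

gcd(740, 10) = 10.
gcd(10, 259) = 1.
1 divides 37, so integer solutions exist.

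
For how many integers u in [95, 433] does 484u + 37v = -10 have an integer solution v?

9

gcd(484, 37) = 1  (484 = 13×37 + 3, 37 = 12×3 + 1, 3 = 3×1).
Back-substituting, 484×(-12) + 37×(157) = 1.
Scale by -10: particular solution (120, -1570); reduce u mod 37: (9, -118).
General solution: u = 9 + 37t, v = -118 - 484t for integer t.
95 ≤ 9 + 37t ≤ 433 gives t ∈ [3, 11], which is 9 values.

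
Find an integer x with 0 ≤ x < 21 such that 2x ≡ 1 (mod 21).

gcd(21, 2):
  21 = 10×2 + 1
  2 = 2×1
so gcd(21, 2) = 1.
Back-substitute for Bézout coefficients:
  1 = 21 - 10×2
  ... = 2×(-10) + 21×(1)
So 2×-10 ≡ 1 (mod 21), and -10 mod 21 = 11.

11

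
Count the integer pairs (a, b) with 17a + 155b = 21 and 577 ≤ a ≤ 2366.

gcd(155, 17) = 1  (155 = 9×17 + 2, 17 = 8×2 + 1, 2 = 2×1).
Back-substituting, 17×(73) + 155×(-8) = 1.
Scale by 21: particular solution (1533, -168); reduce a mod 155: (138, -15).
General solution: a = 138 + 155t, b = -15 - 17t for integer t.
577 ≤ 138 + 155t ≤ 2366 gives t ∈ [3, 14], which is 12 values.

12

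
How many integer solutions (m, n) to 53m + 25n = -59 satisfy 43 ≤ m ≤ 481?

18

gcd(53, 25):
  53 = 2×25 + 3
  25 = 8×3 + 1
  3 = 3×1
so gcd(53, 25) = 1.
Back-substitute for Bézout coefficients:
  1 = 25 - 8×3
  ... = 53×(-8) + 25×(17)
Scale by -59: particular solution (472, -1003); reduce m mod 25: (22, -49).
General solution: m = 22 + 25t, n = -49 - 53t for integer t.
43 ≤ 22 + 25t ≤ 481 gives t ∈ [1, 18], which is 18 values.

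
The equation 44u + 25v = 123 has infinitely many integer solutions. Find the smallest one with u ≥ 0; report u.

gcd(44, 25):
  44 = 1*25 + 19
  25 = 1*19 + 6
  19 = 3*6 + 1
  6 = 6*1
so gcd(44, 25) = 1.
1 divides 123, so solutions exist.
Back-substitute for Bézout coefficients:
  1 = 19 - 3*6
  ... = 44*(4) + 25*(-7)
Scale by 123/1 = 123: (u₀, v₀) = (492, -861).
General solution: u = 492 + 25t, v = -861 - 44t for integer t.
u ≥ 0: smallest is 492 mod 25 = 17 (at t = -19), with v = -25.

17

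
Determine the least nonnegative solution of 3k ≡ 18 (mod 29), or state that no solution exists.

gcd(29, 3) = 1  (29 = 9·3 + 2, 3 = 1·2 + 1, 2 = 2·1).
1 divides 18, so solutions exist.
Back-substituting, 3·(10) + 29·(-1) = 1.
So 3·(10) ≡ 1 (mod 29); multiply by 18: k ≡ 180 (mod 29).
Smallest nonnegative: k = 180 mod 29 = 6.

6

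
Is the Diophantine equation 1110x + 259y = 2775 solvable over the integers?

yes

gcd(1110, 259):
  1110 = 4×259 + 74
  259 = 3×74 + 37
  74 = 2×37
so gcd(1110, 259) = 37.
37 divides 2775, so integer solutions exist.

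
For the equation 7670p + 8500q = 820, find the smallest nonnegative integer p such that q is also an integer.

296

gcd(8500, 7670):
  8500 = 1×7670 + 830
  7670 = 9×830 + 200
  830 = 4×200 + 30
  200 = 6×30 + 20
  30 = 1×20 + 10
  20 = 2×10
so gcd(8500, 7670) = 10.
10 divides 820, so solutions exist.
Back-substitute for Bézout coefficients:
  10 = 30 - 1×20
  ... = 7670×(-297) + 8500×(268)
Scale by 820/10 = 82: (p₀, q₀) = (-24354, 21976).
General solution: p = -24354 + 850t, q = 21976 - 767t for integer t.
p ≥ 0: smallest is -24354 mod 850 = 296 (at t = 29), with q = -267.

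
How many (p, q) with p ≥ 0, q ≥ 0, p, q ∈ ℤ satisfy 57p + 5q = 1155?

gcd(57, 5) = 1.
By Bézout, 57*(-2) + 5*(23) = 1.
One solution: (0, 231).
General: p = 0 + 5t, q = 231 - 57t.
p ≥ 0 ⇒ t ≥ 0; q ≥ 0 ⇒ t ≤ 4. So t ∈ [0, 4]: 5 solutions.

5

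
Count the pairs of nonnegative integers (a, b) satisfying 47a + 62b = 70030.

25

gcd(62, 47) = 1  (62 = 1·47 + 15, 47 = 3·15 + 2, 15 = 7·2 + 1, 2 = 2·1).
Back-substituting, 47·(-29) + 62·(22) = 1.
Scale by 70030: one solution is (-2030870, 1540660). Reduce a mod 62: (2, 1128).
General: a = 2 + 62t, b = 1128 - 47t.
a ≥ 0 ⇒ t ≥ 0; b ≥ 0 ⇒ t ≤ 24. So t ∈ [0, 24]: 25 solutions.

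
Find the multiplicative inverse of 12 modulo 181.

gcd(181, 12):
  181 = 15×12 + 1
  12 = 12×1
so gcd(181, 12) = 1.
Back-substitute for Bézout coefficients:
  1 = 181 - 15×12
  ... = 12×(-15) + 181×(1)
So 12×-15 ≡ 1 (mod 181), and -15 mod 181 = 166.

166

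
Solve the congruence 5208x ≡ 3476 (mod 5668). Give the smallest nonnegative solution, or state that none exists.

gcd(5668, 5208) = 4.
4 divides 3476, so solutions exist.
By Bézout, 5208·(345) + 5668·(-317) = 4.
So 5208·(345) ≡ 4 (mod 5668); multiply by 869: x ≡ 299805 (mod 1417).
Smallest nonnegative: x = 299805 mod 1417 = 818.

818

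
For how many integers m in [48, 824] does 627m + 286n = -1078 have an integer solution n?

gcd(627, 286) = 11  (627 = 2*286 + 55, 286 = 5*55 + 11, 55 = 5*11).
Back-substituting, 627*(-5) + 286*(11) = 11.
Scale by -98: particular solution (490, -1078); reduce m mod 26: (22, -52).
General solution: m = 22 + 26t, n = -52 - 57t for integer t.
48 ≤ 22 + 26t ≤ 824 gives t ∈ [1, 30], which is 30 values.

30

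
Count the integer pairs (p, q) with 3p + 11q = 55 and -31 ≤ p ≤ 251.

gcd(11, 3):
  11 = 3·3 + 2
  3 = 1·2 + 1
  2 = 2·1
so gcd(11, 3) = 1.
Back-substitute for Bézout coefficients:
  1 = 3 - 1·2
  ... = 3·(4) + 11·(-1)
Scale by 55: particular solution (220, -55); reduce p mod 11: (0, 5).
General solution: p = 0 + 11t, q = 5 - 3t for integer t.
-31 ≤ 0 + 11t ≤ 251 gives t ∈ [-2, 22], which is 25 values.

25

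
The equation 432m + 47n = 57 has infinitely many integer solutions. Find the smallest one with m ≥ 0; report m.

gcd(432, 47) = 1  (432 = 9*47 + 9, 47 = 5*9 + 2, 9 = 4*2 + 1, 2 = 2*1).
1 divides 57, so solutions exist.
Back-substituting, 432*(21) + 47*(-193) = 1.
Scale by 57/1 = 57: (m₀, n₀) = (1197, -11001).
General solution: m = 1197 + 47t, n = -11001 - 432t for integer t.
m ≥ 0: smallest is 1197 mod 47 = 22 (at t = -25), with n = -201.

22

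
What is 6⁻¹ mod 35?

6

gcd(35, 6) = 1  (35 = 5×6 + 5, 6 = 1×5 + 1, 5 = 5×1).
Back-substituting, 6×(6) + 35×(-1) = 1.
So 6×6 ≡ 1 (mod 35), and 6 mod 35 = 6.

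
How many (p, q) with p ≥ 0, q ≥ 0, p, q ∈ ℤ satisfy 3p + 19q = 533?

gcd(19, 3) = 1  (19 = 6×3 + 1, 3 = 3×1).
Back-substituting, 3×(-6) + 19×(1) = 1.
Scale by 533: one solution is (-3198, 533). Reduce p mod 19: (13, 26).
General: p = 13 + 19t, q = 26 - 3t.
p ≥ 0 ⇒ t ≥ 0; q ≥ 0 ⇒ t ≤ 8. So t ∈ [0, 8]: 9 solutions.

9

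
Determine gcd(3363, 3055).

1

gcd(3363, 3055):
  3363 = 1×3055 + 308
  3055 = 9×308 + 283
  308 = 1×283 + 25
  283 = 11×25 + 8
  25 = 3×8 + 1
  8 = 8×1
so gcd(3363, 3055) = 1.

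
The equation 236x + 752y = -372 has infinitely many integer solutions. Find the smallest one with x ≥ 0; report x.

gcd(752, 236) = 4.
4 divides -372, so solutions exist.
By Bézout, 236·(51) + 752·(-16) = 4.
Scale by -372/4 = -93: (x₀, y₀) = (-4743, 1488).
General solution: x = -4743 + 188t, y = 1488 - 59t for integer t.
x ≥ 0: smallest is -4743 mod 188 = 145 (at t = 26), with y = -46.

145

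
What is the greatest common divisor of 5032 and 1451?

1

gcd(5032, 1451):
  5032 = 3×1451 + 679
  1451 = 2×679 + 93
  679 = 7×93 + 28
  93 = 3×28 + 9
  28 = 3×9 + 1
  9 = 9×1
so gcd(5032, 1451) = 1.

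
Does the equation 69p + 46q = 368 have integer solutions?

gcd(69, 46) = 23.
23 divides 368, so integer solutions exist.

yes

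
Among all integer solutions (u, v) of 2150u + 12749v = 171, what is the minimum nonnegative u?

gcd(12749, 2150):
  12749 = 5·2150 + 1999
  2150 = 1·1999 + 151
  1999 = 13·151 + 36
  151 = 4·36 + 7
  36 = 5·7 + 1
  7 = 7·1
so gcd(12749, 2150) = 1.
1 divides 171, so solutions exist.
Back-substitute for Bézout coefficients:
  1 = 36 - 5·7
  ... = 2150·(-1773) + 12749·(299)
Scale by 171/1 = 171: (u₀, v₀) = (-303183, 51129).
General solution: u = -303183 + 12749t, v = 51129 - 2150t for integer t.
u ≥ 0: smallest is -303183 mod 12749 = 2793 (at t = 24), with v = -471.

2793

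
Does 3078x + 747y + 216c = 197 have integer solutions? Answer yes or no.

no

gcd(3078, 747) = 9  (3078 = 4*747 + 90, 747 = 8*90 + 27, 90 = 3*27 + 9, 27 = 3*9).
gcd(9, 216) = 9.
9 does not divide 197 (remainder 8), so no integer solutions.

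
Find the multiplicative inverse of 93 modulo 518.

gcd(518, 93) = 1  (518 = 5·93 + 53, 93 = 1·53 + 40, 53 = 1·40 + 13, 40 = 3·13 + 1, 13 = 13·1).
Back-substituting, 93·(39) + 518·(-7) = 1.
So 93·39 ≡ 1 (mod 518), and 39 mod 518 = 39.

39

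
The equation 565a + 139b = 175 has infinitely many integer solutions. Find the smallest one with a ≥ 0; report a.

4

gcd(565, 139):
  565 = 4*139 + 9
  139 = 15*9 + 4
  9 = 2*4 + 1
  4 = 4*1
so gcd(565, 139) = 1.
1 divides 175, so solutions exist.
Back-substitute for Bézout coefficients:
  1 = 9 - 2*4
  ... = 565*(31) + 139*(-126)
Scale by 175/1 = 175: (a₀, b₀) = (5425, -22050).
General solution: a = 5425 + 139t, b = -22050 - 565t for integer t.
a ≥ 0: smallest is 5425 mod 139 = 4 (at t = -39), with b = -15.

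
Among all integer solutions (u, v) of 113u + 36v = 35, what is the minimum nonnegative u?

gcd(113, 36):
  113 = 3*36 + 5
  36 = 7*5 + 1
  5 = 5*1
so gcd(113, 36) = 1.
1 divides 35, so solutions exist.
Back-substitute for Bézout coefficients:
  1 = 36 - 7*5
  ... = 113*(-7) + 36*(22)
Scale by 35/1 = 35: (u₀, v₀) = (-245, 770).
General solution: u = -245 + 36t, v = 770 - 113t for integer t.
u ≥ 0: smallest is -245 mod 36 = 7 (at t = 7), with v = -21.

7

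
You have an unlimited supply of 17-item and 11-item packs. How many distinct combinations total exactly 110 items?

Need nonnegative integers with 17j + 11k = 110.
gcd(17, 11) = 1, and 17·(2) + 11·(-3) = 1.
So (j₀, k₀) = (220, -330); general j = 220 + 11t, k = -330 - 17t.
j ≥ 0 ⇒ t ≥ -20; k ≥ 0 ⇒ t ≤ -20. That's 1 value of t.

1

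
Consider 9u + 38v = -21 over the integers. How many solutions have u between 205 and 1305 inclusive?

gcd(38, 9) = 1.
By Bézout, 9×(17) + 38×(-4) = 1.
Particular solution: (23, -6).
General solution: u = 23 + 38t, v = -6 - 9t for integer t.
205 ≤ 23 + 38t ≤ 1305 gives t ∈ [5, 33], which is 29 values.

29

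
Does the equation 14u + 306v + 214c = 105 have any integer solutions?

no

gcd(306, 14) = 2  (306 = 21·14 + 12, 14 = 1·12 + 2, 12 = 6·2).
gcd(2, 214) = 2.
2 does not divide 105 (remainder 1), so no integer solutions.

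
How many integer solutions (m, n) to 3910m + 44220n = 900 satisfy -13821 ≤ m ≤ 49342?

gcd(44220, 3910):
  44220 = 11·3910 + 1210
  3910 = 3·1210 + 280
  1210 = 4·280 + 90
  280 = 3·90 + 10
  90 = 9·10
so gcd(44220, 3910) = 10.
Back-substitute for Bézout coefficients:
  10 = 280 - 3·90
  ... = 3910·(475) + 44220·(-42)
Scale by 90: particular solution (42750, -3780); reduce m mod 4422: (2952, -261).
General solution: m = 2952 + 4422t, n = -261 - 391t for integer t.
-13821 ≤ 2952 + 4422t ≤ 49342 gives t ∈ [-3, 10], which is 14 values.

14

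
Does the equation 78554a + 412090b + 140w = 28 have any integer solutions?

yes

gcd(412090, 78554) = 14.
gcd(14, 140) = 14.
14 divides 28, so integer solutions exist.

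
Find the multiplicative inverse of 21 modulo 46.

gcd(46, 21) = 1  (46 = 2*21 + 4, 21 = 5*4 + 1, 4 = 4*1).
Back-substituting, 21*(11) + 46*(-5) = 1.
So 21*11 ≡ 1 (mod 46), and 11 mod 46 = 11.

11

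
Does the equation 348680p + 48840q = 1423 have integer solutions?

no

gcd(348680, 48840) = 40.
40 does not divide 1423 (remainder 23), so no integer solutions.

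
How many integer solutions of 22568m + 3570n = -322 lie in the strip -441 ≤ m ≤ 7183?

30

gcd(22568, 3570) = 14  (22568 = 6*3570 + 1148, 3570 = 3*1148 + 126, 1148 = 9*126 + 14, 126 = 9*14).
Back-substituting, 22568*(28) + 3570*(-177) = 14.
Scale by -23: particular solution (-644, 4071); reduce m mod 255: (121, -765).
General solution: m = 121 + 255t, n = -765 - 1612t for integer t.
-441 ≤ 121 + 255t ≤ 7183 gives t ∈ [-2, 27], which is 30 values.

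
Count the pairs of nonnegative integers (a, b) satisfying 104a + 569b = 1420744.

gcd(569, 104) = 1  (569 = 5·104 + 49, 104 = 2·49 + 6, 49 = 8·6 + 1, 6 = 6·1).
Back-substituting, 104·(-93) + 569·(17) = 1.
Scale by 1420744: one solution is (-132129192, 24152648). Reduce a mod 569: (5, 2496).
General: a = 5 + 569t, b = 2496 - 104t.
a ≥ 0 ⇒ t ≥ 0; b ≥ 0 ⇒ t ≤ 24. So t ∈ [0, 24]: 25 solutions.

25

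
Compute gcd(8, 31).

gcd(31, 8):
  31 = 3·8 + 7
  8 = 1·7 + 1
  7 = 7·1
so gcd(31, 8) = 1.

1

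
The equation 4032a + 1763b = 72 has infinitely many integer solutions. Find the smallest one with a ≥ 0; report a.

gcd(4032, 1763) = 1.
1 divides 72, so solutions exist.
By Bézout, 4032*(331) + 1763*(-757) = 1.
Scale by 72/1 = 72: (a₀, b₀) = (23832, -54504).
General solution: a = 23832 + 1763t, b = -54504 - 4032t for integer t.
a ≥ 0: smallest is 23832 mod 1763 = 913 (at t = -13), with b = -2088.

913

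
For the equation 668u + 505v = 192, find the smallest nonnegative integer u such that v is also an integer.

469

gcd(668, 505) = 1  (668 = 1×505 + 163, 505 = 3×163 + 16, 163 = 10×16 + 3, 16 = 5×3 + 1, 3 = 3×1).
1 divides 192, so solutions exist.
Back-substituting, 668×(-158) + 505×(209) = 1.
Scale by 192/1 = 192: (u₀, v₀) = (-30336, 40128).
General solution: u = -30336 + 505t, v = 40128 - 668t for integer t.
u ≥ 0: smallest is -30336 mod 505 = 469 (at t = 61), with v = -620.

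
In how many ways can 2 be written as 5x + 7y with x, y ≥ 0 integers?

gcd(7, 5):
  7 = 1·5 + 2
  5 = 2·2 + 1
  2 = 2·1
so gcd(7, 5) = 1.
Back-substitute for Bézout coefficients:
  1 = 5 - 2·2
  ... = 5·(3) + 7·(-2)
Scale by 2: one solution is (6, -4). Reduce x mod 7: (6, -4).
General: x = 6 + 7t, y = -4 - 5t.
x ≥ 0 ⇒ t ≥ 0; y ≥ 0 ⇒ t ≤ -1. So t ∈ [0, -1]: 0 solutions.

0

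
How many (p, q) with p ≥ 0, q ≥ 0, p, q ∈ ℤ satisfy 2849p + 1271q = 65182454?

gcd(2849, 1271) = 1.
By Bézout, 2849*(-207) + 1271*(464) = 1.
One solution: (250, 50724).
General: p = 250 + 1271t, q = 50724 - 2849t.
p ≥ 0 ⇒ t ≥ 0; q ≥ 0 ⇒ t ≤ 17. So t ∈ [0, 17]: 18 solutions.

18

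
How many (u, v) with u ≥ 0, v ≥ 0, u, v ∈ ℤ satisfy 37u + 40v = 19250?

gcd(40, 37) = 1  (40 = 1*37 + 3, 37 = 12*3 + 1, 3 = 3*1).
Back-substituting, 37*(13) + 40*(-12) = 1.
Scale by 19250: one solution is (250250, -231000). Reduce u mod 40: (10, 472).
General: u = 10 + 40t, v = 472 - 37t.
u ≥ 0 ⇒ t ≥ 0; v ≥ 0 ⇒ t ≤ 12. So t ∈ [0, 12]: 13 solutions.

13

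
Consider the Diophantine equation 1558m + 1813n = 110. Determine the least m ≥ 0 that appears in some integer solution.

675

gcd(1813, 1558):
  1813 = 1·1558 + 255
  1558 = 6·255 + 28
  255 = 9·28 + 3
  28 = 9·3 + 1
  3 = 3·1
so gcd(1813, 1558) = 1.
1 divides 110, so solutions exist.
Back-substitute for Bézout coefficients:
  1 = 28 - 9·3
  ... = 1558·(583) + 1813·(-501)
Scale by 110/1 = 110: (m₀, n₀) = (64130, -55110).
General solution: m = 64130 + 1813t, n = -55110 - 1558t for integer t.
m ≥ 0: smallest is 64130 mod 1813 = 675 (at t = -35), with n = -580.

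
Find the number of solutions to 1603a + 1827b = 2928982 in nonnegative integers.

7

gcd(1827, 1603) = 7  (1827 = 1·1603 + 224, 1603 = 7·224 + 35, 224 = 6·35 + 14, 35 = 2·14 + 7, 14 = 2·7).
Back-substituting, 1603·(106) + 1827·(-93) = 7.
Scale by 418426: one solution is (44353156, -38913618). Reduce a mod 261: (121, 1497).
General: a = 121 + 261t, b = 1497 - 229t.
a ≥ 0 ⇒ t ≥ 0; b ≥ 0 ⇒ t ≤ 6. So t ∈ [0, 6]: 7 solutions.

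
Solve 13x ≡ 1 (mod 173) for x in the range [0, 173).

gcd(173, 13):
  173 = 13·13 + 4
  13 = 3·4 + 1
  4 = 4·1
so gcd(173, 13) = 1.
Back-substitute for Bézout coefficients:
  1 = 13 - 3·4
  ... = 13·(40) + 173·(-3)
So 13·40 ≡ 1 (mod 173), and 40 mod 173 = 40.

40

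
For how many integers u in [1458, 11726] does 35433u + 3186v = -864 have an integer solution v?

29

gcd(35433, 3186):
  35433 = 11*3186 + 387
  3186 = 8*387 + 90
  387 = 4*90 + 27
  90 = 3*27 + 9
  27 = 3*9
so gcd(35433, 3186) = 9.
Back-substitute for Bézout coefficients:
  9 = 90 - 3*27
  ... = 35433*(-107) + 3186*(1190)
Scale by -96: particular solution (10272, -114240); reduce u mod 354: (6, -67).
General solution: u = 6 + 354t, v = -67 - 3937t for integer t.
1458 ≤ 6 + 354t ≤ 11726 gives t ∈ [5, 33], which is 29 values.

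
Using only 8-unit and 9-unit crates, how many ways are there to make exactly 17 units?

1

Need nonnegative integers with 8j + 9k = 17.
gcd(8, 9) = 1, and 8·(-1) + 9·(1) = 1.
So (j₀, k₀) = (-17, 17); general j = -17 + 9t, k = 17 - 8t.
j ≥ 0 ⇒ t ≥ 2; k ≥ 0 ⇒ t ≤ 2. That's 1 value of t.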